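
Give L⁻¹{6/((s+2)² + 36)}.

Form: b/((s-a)² + b²) → e^(at)sin(bt). With a=-2, b=6

Final answer: e^(-2t)·sin(6t)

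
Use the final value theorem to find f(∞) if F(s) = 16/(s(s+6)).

f(∞) = lim_{s→0} s·16/(s(s+6)) = lim_{s→0} 16/(s+6) = 16/6 = 8/3

Final answer: 8/3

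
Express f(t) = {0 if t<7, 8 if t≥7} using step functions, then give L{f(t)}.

f(t) = 8·u(t-7). L{u(t-7)} = e^(-7s)/s, so L{f(t)} = 8·e^(-7s)/s

Final answer: 8·e^(-7s)/s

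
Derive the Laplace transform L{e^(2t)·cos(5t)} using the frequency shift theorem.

Frequency shift: L{e^(at)f(t)} = F(s-a). L{e^(2t)·cos(5t)} = (s-2)/((s-2)² + 25)

Final answer: (s-2)/((s-2)² + 25)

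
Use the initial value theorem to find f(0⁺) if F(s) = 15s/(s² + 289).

f(0⁺) = lim_{s→∞} s·15s/(s² + 289) = lim_{s→∞} 15s²/(s² + 289) = 15

Final answer: 15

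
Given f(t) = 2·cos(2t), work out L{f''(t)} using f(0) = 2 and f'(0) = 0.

F(s) = 2s/(s² + 4). L{f''(t)} = s²F(s) - sf(0) - f'(0) = 2s³/(s² + 4) - 2s = (2s³ - 2s(s² + 4))/(s² + 4) = -8s/(s² + 4)

Final answer: -8s/(s² + 4)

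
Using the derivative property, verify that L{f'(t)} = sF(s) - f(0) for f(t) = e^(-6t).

f'(t) = -6e^(-6t). Direct: L{f'(t)} = -6/(s+6). Property: s·1/(s+6) - 1 = (s - (s+6))/(s+6) = -6/(s+6). ✓

Final answer: -6/(s+6)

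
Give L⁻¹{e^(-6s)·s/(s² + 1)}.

L⁻¹{s/(s² + 1)} = cos(t). By the time shift theorem, L⁻¹{e^(-as)F(s)} = u(t-a)f(t-a) with a=6, so L⁻¹{e^(-6s)·s/(s² + 1)} = u(t-6)·cos((t-6))

Final answer: u(t-6)·cos((t-6))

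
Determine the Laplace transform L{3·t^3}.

L{t^n} = n!/s^(n+1), so L{t^3} = 6/s^4. Then L{3·t^3} = 3·6/s^4 = 18/s^4

Final answer: 18/s^4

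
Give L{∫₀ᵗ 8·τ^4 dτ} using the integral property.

L{∫₀ᵗ f(τ)dτ} = F(s)/s with f(t) = 8t^4. F(s) = 192/s^5, so L{∫₀ᵗ 8·τ^4 dτ} = (192/s^5)/s = 192/s^6. (Check: ∫₀ᵗ 8·τ^4 dτ = 8t^5/5.)

Final answer: 192/s^6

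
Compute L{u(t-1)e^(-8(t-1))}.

u(t-a)f(t-a) with f(t)=e^(-8t). L{e^(-8t)} = 1/(s+8). By time shift: e^(-s)/(s+8)

Final answer: e^(-s)/(s+8)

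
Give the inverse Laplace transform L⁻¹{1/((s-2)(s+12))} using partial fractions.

Decompose: A/(s-2) + B/(s+12). A = 1/14, B = -1/14. f(t) = (e^(2t) - e^(-12t))/14

Final answer: (e^(2t) - e^(-12t))/14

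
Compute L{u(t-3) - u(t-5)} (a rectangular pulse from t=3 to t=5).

L{u(t-a)} = e^(-as)/s. L{u(t-3) - u(t-5)} = (e^(-3s) - e^(-5s))/s

Final answer: (e^(-3s) - e^(-5s))/s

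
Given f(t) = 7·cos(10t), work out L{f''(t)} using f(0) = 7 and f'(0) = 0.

F(s) = 7s/(s² + 100). L{f''(t)} = s²F(s) - sf(0) - f'(0) = 7s³/(s² + 100) - 7s = (7s³ - 7s(s² + 100))/(s² + 100) = -700s/(s² + 100)

Final answer: -700s/(s² + 100)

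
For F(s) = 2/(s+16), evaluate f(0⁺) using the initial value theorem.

f(0⁺) = lim_{s→∞} s·2/(s+16) = lim_{s→∞} 2s/(s+16) = 2

Final answer: 2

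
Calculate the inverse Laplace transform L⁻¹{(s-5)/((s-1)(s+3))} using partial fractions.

Using partial fractions, f(t) = (-4e^t + 8e^(-3t))/4

Final answer: (-4e^t + 8e^(-3t))/4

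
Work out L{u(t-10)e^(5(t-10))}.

u(t-a)f(t-a) with f(t)=e^(5t). L{e^(5t)} = 1/(s-5). By time shift: e^(-10s)/(s-5)

Final answer: e^(-10s)/(s-5)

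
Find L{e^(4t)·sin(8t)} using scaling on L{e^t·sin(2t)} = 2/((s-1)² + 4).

Scaling with a=4: L{e^(4t)·sin(8t)} = (1/4) · 2/((s/4-1)² + 4). Simplifying: 8/((s-4)² + 64)

Final answer: 8/((s-4)² + 64)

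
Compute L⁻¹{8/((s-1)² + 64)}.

Form: b/((s-a)² + b²) → e^(at)sin(bt). With a=1, b=8

Final answer: e^t·sin(8t)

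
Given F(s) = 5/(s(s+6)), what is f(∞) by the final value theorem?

f(∞) = lim_{s→0} s·5/(s(s+6)) = lim_{s→0} 5/(s+6) = 5/6 = 5/6

Final answer: 5/6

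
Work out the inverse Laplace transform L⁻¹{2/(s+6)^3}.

L⁻¹{n!/(s-a)^(n+1)} = t^n·e^(at), so L⁻¹{2/(s+6)^3} = t^2·e^(-6t)

Final answer: t^2·e^(-6t)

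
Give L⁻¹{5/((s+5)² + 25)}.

Form: b/((s-a)² + b²) → e^(at)sin(bt). With a=-5, b=5

Final answer: e^(-5t)·sin(5t)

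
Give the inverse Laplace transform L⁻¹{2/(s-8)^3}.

L⁻¹{n!/(s-a)^(n+1)} = t^n·e^(at) with n=2, a=8. So L⁻¹{2/(s-8)^3} = t^2·e^(8t)

Final answer: t^2·e^(8t)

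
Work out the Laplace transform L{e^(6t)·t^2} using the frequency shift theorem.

L{e^(at)·t^n} = n!/(s-a)^(n+1), so L{e^(6t)·t^2} = 2/(s-6)^3

Final answer: 2/(s-6)^3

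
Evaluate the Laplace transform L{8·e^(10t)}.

L{e^(at)} = 1/(s-a), so L{e^(10t)} = 1/(s-10). Then L{8·e^(10t)} = 8/(s-10)

Final answer: 8/(s-10)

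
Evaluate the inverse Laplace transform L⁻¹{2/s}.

L⁻¹{c/s} = c, so L⁻¹{2/s} = 2

Final answer: 2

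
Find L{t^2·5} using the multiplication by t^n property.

L{5} = 5/s. d^1/ds^1[1/s] = -1/s². d^2/ds^2[1/s] = 2/s^3. So L{t^2} = (-1)^{2}·2/s^3 = 2/s^3. Then L{t^2·5} = 5·2/s^3 = 10/s^3

Final answer: 10/s^3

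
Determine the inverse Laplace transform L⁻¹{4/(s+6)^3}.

L⁻¹{n!/(s-a)^(n+1)} = t^n·e^(at) with n=2, a=-6. So L⁻¹{2/(s+6)^3} = t^2·e^(-6t), and L⁻¹{4/(s+6)^3} = (4/2)·t^2·e^(-6t) = 2·t^2·e^(-6t)

Final answer: 2·t^2·e^(-6t)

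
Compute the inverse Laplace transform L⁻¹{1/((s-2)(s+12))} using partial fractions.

Decompose: A/(s-2) + B/(s+12). A = 1/14, B = -1/14. f(t) = (e^(2t) - e^(-12t))/14

Final answer: (e^(2t) - e^(-12t))/14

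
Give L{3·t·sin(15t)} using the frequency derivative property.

L{sin(15t)} = 15/(s² + 225). By L{t·f(t)} = -F'(s): -d/ds[15/(s² + 225)] = -(15)·(-2s)/(s² + 225)² = 30s/(s² + 225)². Then L{3·t·sin(15t)} = 3·30s/(s² + 225)² = 90s/(s² + 225)²

Final answer: 90s/(s² + 225)²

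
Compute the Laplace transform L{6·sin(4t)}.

L{sin(ωt)} = ω/(s² + ω²), so L{sin(4t)} = 4/(s² + 16). Then L{6·sin(4t)} = 6·4/(s² + 16) = 24/(s² + 16)

Final answer: 24/(s² + 16)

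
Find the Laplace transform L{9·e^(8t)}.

L{e^(at)} = 1/(s-a), so L{e^(8t)} = 1/(s-8). Then L{9·e^(8t)} = 9/(s-8)

Final answer: 9/(s-8)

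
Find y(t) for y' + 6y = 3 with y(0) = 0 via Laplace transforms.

sY + 6Y = 3/s. Y = 3/(s(s+6)). Partial fractions: Y = 1/2/s - 1/2/(s+6)

Final answer: y(t) = 1/2(1 - e^(-6t))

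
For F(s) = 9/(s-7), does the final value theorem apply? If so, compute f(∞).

sF(s) = 9s/(s-7) has a pole at s = 7 in the right half-plane. Theorem does NOT apply (unstable system; f(t) = 9·e^(7t) grows without bound).

Final answer: Not applicable (unstable)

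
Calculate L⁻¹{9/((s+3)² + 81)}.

Form: b/((s-a)² + b²) → e^(at)sin(bt). With a=-3, b=9

Final answer: e^(-3t)·sin(9t)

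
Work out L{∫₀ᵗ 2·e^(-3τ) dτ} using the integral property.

L{∫₀ᵗ f(τ)dτ} = F(s)/s with F(s) = 2/(s+3), so L{∫₀ᵗ 2·e^(-3τ) dτ} = 2/(s(s+3))

Final answer: 2/(s(s+3))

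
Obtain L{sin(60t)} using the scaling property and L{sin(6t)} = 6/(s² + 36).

Using L{f(at)} = (1/a)F(s/a) with a=10: L{sin(60t)} = (1/10) · 6/((s/10)² + 36) = (1/10) · 6·100/(s² + 3600) = 60/(s² + 3600)

Final answer: 60/(s² + 3600)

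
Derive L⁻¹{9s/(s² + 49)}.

This is the form c·s/(s² + a²) with a = 7, c = 9. L⁻¹ = 9·cos(7t)

Final answer: 9·cos(7t)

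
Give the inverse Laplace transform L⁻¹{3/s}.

L⁻¹{c/s} = c, so L⁻¹{3/s} = 3

Final answer: 3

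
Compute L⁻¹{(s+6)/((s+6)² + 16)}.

Using frequency shift: L⁻¹{(s-a)/((s-a)² + b²)} = e^(at)cos(bt). Here a=-6, b=4

Final answer: e^(-6t)·cos(4t)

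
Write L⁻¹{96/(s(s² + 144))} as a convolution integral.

96/(s(s² + 144)) = (1/s)·(96/(s² + 144)) = L{1}·L{8·sin(12t)}. So f(t) = 1*(8·sin(12t)) = ∫₀ᵗ 8·sin(12τ) dτ

Final answer: ∫₀ᵗ 8·sin(12τ) dτ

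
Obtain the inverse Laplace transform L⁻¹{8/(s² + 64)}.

L⁻¹{8/(s² + 64)} = sin(8t)

Final answer: sin(8t)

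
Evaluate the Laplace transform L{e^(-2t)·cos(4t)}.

L{e^(at)·cos(ωt)} = (s-a)/((s-a)² + ω²), so L{e^(-2t)·cos(4t)} = (s+2)/((s+2)² + 16)

Final answer: (s+2)/((s+2)² + 16)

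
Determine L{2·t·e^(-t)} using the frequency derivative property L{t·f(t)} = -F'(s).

L{e^(-t)} = 1/(s+1). By frequency derivative: L{t·e^(-t)} = -d/ds[1/(s+1)] = -(-1)/(s+1)² = 1/(s+1)². Then L{2·t·e^(-t)} = 2·1/(s+1)² = 2/(s+1)²

Final answer: 2/(s+1)²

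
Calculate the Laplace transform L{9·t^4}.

L{t^n} = n!/s^(n+1), so L{t^4} = 24/s^5. Then L{9·t^4} = 9·24/s^5 = 216/s^5

Final answer: 216/s^5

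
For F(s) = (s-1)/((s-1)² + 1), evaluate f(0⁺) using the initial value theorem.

f(0⁺) = lim_{s→∞} sF(s) = lim_{s→∞} s(s-1)/((s-1)² + 1) = 1

Final answer: 1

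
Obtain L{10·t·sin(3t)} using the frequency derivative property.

L{sin(3t)} = 3/(s² + 9). By L{t·f(t)} = -F'(s): -d/ds[3/(s² + 9)] = -(3)·(-2s)/(s² + 9)² = 6s/(s² + 9)². Then L{10·t·sin(3t)} = 10·6s/(s² + 9)² = 60s/(s² + 9)²

Final answer: 60s/(s² + 9)²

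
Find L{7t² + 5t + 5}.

L{7t² + 5t + 5} = 7·2/s³ + 5/s² + 5/s = 14/s³ + 5/s² + 5/s

Final answer: 14/s³ + 5/s² + 5/s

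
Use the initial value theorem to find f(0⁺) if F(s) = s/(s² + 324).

f(0⁺) = lim_{s→∞} s·s/(s² + 324) = lim_{s→∞} s²/(s² + 324) = 1

Final answer: 1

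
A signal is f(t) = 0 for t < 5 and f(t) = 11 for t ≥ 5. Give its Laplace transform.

f(t) = 11·u(t-5). L{u(t-5)} = e^(-5s)/s, so L{f(t)} = 11·e^(-5s)/s

Final answer: 11·e^(-5s)/s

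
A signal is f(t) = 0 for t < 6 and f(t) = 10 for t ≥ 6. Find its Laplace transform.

f(t) = 10·u(t-6). L{u(t-6)} = e^(-6s)/s, so L{f(t)} = 10·e^(-6s)/s

Final answer: 10·e^(-6s)/s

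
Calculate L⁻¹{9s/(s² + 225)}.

This is the form c·s/(s² + a²) with a = 15, c = 9. L⁻¹ = 9·cos(15t)

Final answer: 9·cos(15t)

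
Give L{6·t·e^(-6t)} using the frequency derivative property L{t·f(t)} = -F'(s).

L{e^(-6t)} = 1/(s+6). By frequency derivative: L{t·e^(-6t)} = -d/ds[1/(s+6)] = -(-1)/(s+6)² = 1/(s+6)². Then L{6·t·e^(-6t)} = 6·1/(s+6)² = 6/(s+6)²

Final answer: 6/(s+6)²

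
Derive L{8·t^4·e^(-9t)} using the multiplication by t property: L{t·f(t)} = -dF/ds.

Using L{t^n·e^(at)} = n!/(s-a)^(n+1), L{t^4·e^(-9t)} = 24/(s+9)^5, so L{8·t^4·e^(-9t)} = 8·24/(s+9)^5 = 192/(s+9)^5

Final answer: 192/(s+9)^5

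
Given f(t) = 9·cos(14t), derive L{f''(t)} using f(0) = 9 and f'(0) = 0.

F(s) = 9s/(s² + 196). L{f''(t)} = s²F(s) - sf(0) - f'(0) = 9s³/(s² + 196) - 9s = (9s³ - 9s(s² + 196))/(s² + 196) = -1764s/(s² + 196)

Final answer: -1764s/(s² + 196)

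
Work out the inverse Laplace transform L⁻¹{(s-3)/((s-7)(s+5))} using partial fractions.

Using partial fractions, f(t) = (4e^(7t) + 8e^(-5t))/12

Final answer: (4e^(7t) + 8e^(-5t))/12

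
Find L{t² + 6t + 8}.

L{t² + 6t + 8} = 2/s³ + 6/s² + 8/s = 2/s³ + 6/s² + 8/s

Final answer: 2/s³ + 6/s² + 8/s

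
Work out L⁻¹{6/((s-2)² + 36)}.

Form: b/((s-a)² + b²) → e^(at)sin(bt). With a=2, b=6

Final answer: e^(2t)·sin(6t)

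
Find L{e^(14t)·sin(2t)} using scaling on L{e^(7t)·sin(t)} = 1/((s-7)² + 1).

Scaling with a=2: L{e^(14t)·sin(2t)} = (1/2) · 1/((s/2-7)² + 1). Simplifying: 2/((s-14)² + 4)

Final answer: 2/((s-14)² + 4)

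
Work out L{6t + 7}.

L{6t + 7} = 6·L{t} + 7·L{1} = 6/s² + 7/s

Final answer: 6/s² + 7/s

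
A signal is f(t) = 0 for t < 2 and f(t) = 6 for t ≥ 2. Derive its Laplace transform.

f(t) = 6·u(t-2). L{u(t-2)} = e^(-2s)/s, so L{f(t)} = 6·e^(-2s)/s

Final answer: 6·e^(-2s)/s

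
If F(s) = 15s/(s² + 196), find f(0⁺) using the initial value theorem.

f(0⁺) = lim_{s→∞} s·15s/(s² + 196) = lim_{s→∞} 15s²/(s² + 196) = 15

Final answer: 15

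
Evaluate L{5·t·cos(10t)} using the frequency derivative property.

L{cos(10t)} = s/(s² + 100). Derivative: d/ds[s/(s² + 100)] = [(s² + 100) - s·2s]/(s² + 100)² = (100 - s²)/(s² + 100)². So L{t·cos(10t)} = -F'(s) = (s² - 100)/(s² + 100)². Then L{5·t·cos(10t)} = 5·(s² - 100)/(s² + 100)²

Final answer: 5·(s² - 100)/(s² + 100)²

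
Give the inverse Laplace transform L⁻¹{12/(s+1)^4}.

L⁻¹{n!/(s-a)^(n+1)} = t^n·e^(at) with n=3, a=-1. So L⁻¹{6/(s+1)^4} = t^3·e^(-t), and L⁻¹{12/(s+1)^4} = (12/6)·t^3·e^(-t) = 2·t^3·e^(-t)

Final answer: 2·t^3·e^(-t)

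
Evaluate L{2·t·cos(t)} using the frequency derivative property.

L{cos(t)} = s/(s² + 1). Derivative: d/ds[s/(s² + 1)] = [(s² + 1) - s·2s]/(s² + 1)² = (1 - s²)/(s² + 1)². So L{t·cos(t)} = -F'(s) = (s² - 1)/(s² + 1)². Then L{2·t·cos(t)} = 2·(s² - 1)/(s² + 1)²

Final answer: 2·(s² - 1)/(s² + 1)²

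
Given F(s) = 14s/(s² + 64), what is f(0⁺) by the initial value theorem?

f(0⁺) = lim_{s→∞} s·14s/(s² + 64) = lim_{s→∞} 14s²/(s² + 64) = 14

Final answer: 14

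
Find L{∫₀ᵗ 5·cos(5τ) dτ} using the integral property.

L{∫₀ᵗ f(τ)dτ} = F(s)/s with F(s) = 5s/(s² + 25), so the result is (5s/(s² + 25))/s = 5/(s² + 25)

Final answer: 5/(s² + 25)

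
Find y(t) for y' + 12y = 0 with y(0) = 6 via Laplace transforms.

L{y'} + 12L{y} = 0. sY - 6 + 12Y = 0. Y(s+12) = 6. Y = 6/(s+12)

Final answer: y(t) = 6e^(-12t)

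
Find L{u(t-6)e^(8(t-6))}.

u(t-a)f(t-a) with f(t)=e^(8t). L{e^(8t)} = 1/(s-8). By time shift: e^(-6s)/(s-8)

Final answer: e^(-6s)/(s-8)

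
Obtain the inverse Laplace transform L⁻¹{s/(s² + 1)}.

L⁻¹{s/(s² + 1)} = cos(t)

Final answer: cos(t)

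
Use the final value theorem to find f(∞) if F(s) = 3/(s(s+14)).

f(∞) = lim_{s→0} s·3/(s(s+14)) = lim_{s→0} 3/(s+14) = 3/14 = 3/14

Final answer: 3/14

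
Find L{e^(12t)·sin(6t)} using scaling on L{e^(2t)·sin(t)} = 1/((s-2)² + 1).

Scaling with a=6: L{e^(12t)·sin(6t)} = (1/6) · 1/((s/6-2)² + 1). Simplifying: 6/((s-12)² + 36)

Final answer: 6/((s-12)² + 36)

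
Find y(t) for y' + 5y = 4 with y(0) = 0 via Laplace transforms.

sY + 5Y = 4/s. Y = 4/(s(s+5)). Partial fractions: Y = 4/5/s - 4/5/(s+5)

Final answer: y(t) = 4/5(1 - e^(-5t))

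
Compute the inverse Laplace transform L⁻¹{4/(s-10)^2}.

L⁻¹{n!/(s-a)^(n+1)} = t^n·e^(at) with n=1, a=10. So L⁻¹{1/(s-10)^2} = t·e^(10t), and L⁻¹{4/(s-10)^2} = (4/1)·t·e^(10t) = 4·t·e^(10t)

Final answer: 4·t·e^(10t)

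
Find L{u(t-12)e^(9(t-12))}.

u(t-a)f(t-a) with f(t)=e^(9t). L{e^(9t)} = 1/(s-9). By time shift: e^(-12s)/(s-9)

Final answer: e^(-12s)/(s-9)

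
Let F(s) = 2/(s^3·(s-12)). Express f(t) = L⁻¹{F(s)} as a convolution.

2/(s^3·(s-12)) = (2/s^3)·(1/(s-12)) = L{t^2}·L{e^(12t)}. So f(t) = t^2*e^(12t) = ∫₀ᵗ τ^2·e^(12(t-τ)) dτ

Final answer: ∫₀ᵗ τ^2·e^(12(t-τ)) dτ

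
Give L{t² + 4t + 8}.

L{t² + 4t + 8} = 2/s³ + 4/s² + 8/s = 2/s³ + 4/s² + 8/s

Final answer: 2/s³ + 4/s² + 8/s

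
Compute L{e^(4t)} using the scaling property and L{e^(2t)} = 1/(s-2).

Using L{f(at)} = (1/a)F(s/a) with a=2 and f(t) = e^(2t): L{e^(4t)} = (1/2) · 1/((s/2)-2) = (1/2) · 2/(s-4) = 1/(s-4)

Final answer: 1/(s-4)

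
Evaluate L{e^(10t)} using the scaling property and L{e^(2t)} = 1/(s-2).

Using L{f(at)} = (1/a)F(s/a) with a=5 and f(t) = e^(2t): L{e^(10t)} = (1/5) · 1/((s/5)-2) = (1/5) · 5/(s-10) = 1/(s-10)

Final answer: 1/(s-10)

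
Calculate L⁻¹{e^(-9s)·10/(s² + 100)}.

L⁻¹{10/(s² + 100)} = sin(10t). By the time shift theorem, L⁻¹{e^(-as)F(s)} = u(t-a)f(t-a) with a=9, so L⁻¹{e^(-9s)·10/(s² + 100)} = u(t-9)·sin(10(t-9))

Final answer: u(t-9)·sin(10(t-9))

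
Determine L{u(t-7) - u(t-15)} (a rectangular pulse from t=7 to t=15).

L{u(t-a)} = e^(-as)/s. L{u(t-7) - u(t-15)} = (e^(-7s) - e^(-15s))/s

Final answer: (e^(-7s) - e^(-15s))/s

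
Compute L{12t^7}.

L{t^n} = n!/s^(n+1). So L{12t^7} = 12·7!/s^8 = 60480/s^8

Final answer: 60480/s^8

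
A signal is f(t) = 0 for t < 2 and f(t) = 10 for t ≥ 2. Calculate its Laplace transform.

f(t) = 10·u(t-2). L{u(t-2)} = e^(-2s)/s, so L{f(t)} = 10·e^(-2s)/s

Final answer: 10·e^(-2s)/s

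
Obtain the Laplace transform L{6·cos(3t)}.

L{cos(ωt)} = s/(s² + ω²), so L{cos(3t)} = s/(s² + 9). Then L{6·cos(3t)} = 6·s/(s² + 9) = 6s/(s² + 9)

Final answer: 6s/(s² + 9)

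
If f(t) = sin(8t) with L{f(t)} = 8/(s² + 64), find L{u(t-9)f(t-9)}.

Time shift theorem: L{u(t-a)f(t-a)} = e^(-as)F(s). Here a=9, F(s) = 8/(s² + 64), so L{u(t-9)f(t-9)} = e^(-9s)·8/(s² + 64)

Final answer: e^(-9s)·8/(s² + 64)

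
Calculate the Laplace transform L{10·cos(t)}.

L{cos(ωt)} = s/(s² + ω²), so L{cos(t)} = s/(s² + 1). Then L{10·cos(t)} = 10·s/(s² + 1) = 10s/(s² + 1)

Final answer: 10s/(s² + 1)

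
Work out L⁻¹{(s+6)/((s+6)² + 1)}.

Using frequency shift: L⁻¹{(s-a)/((s-a)² + b²)} = e^(at)cos(bt). Here a=-6, b=1

Final answer: e^(-6t)·cos(t)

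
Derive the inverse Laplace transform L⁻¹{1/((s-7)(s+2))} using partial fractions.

Decompose: A/(s-7) + B/(s+2). A = 1/9, B = -1/9. f(t) = (e^(7t) - e^(-2t))/9

Final answer: (e^(7t) - e^(-2t))/9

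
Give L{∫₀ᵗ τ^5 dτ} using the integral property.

L{∫₀ᵗ f(τ)dτ} = F(s)/s with f(t) = t^5. F(s) = 120/s^6, so L{∫₀ᵗ τ^5 dτ} = (120/s^6)/s = 120/s^7. (Check: ∫₀ᵗ τ^5 dτ = t^6/6.)

Final answer: 120/s^7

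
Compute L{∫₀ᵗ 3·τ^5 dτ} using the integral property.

L{∫₀ᵗ f(τ)dτ} = F(s)/s with f(t) = 3t^5. F(s) = 360/s^6, so L{∫₀ᵗ 3·τ^5 dτ} = (360/s^6)/s = 360/s^7. (Check: ∫₀ᵗ 3·τ^5 dτ = 3t^6/6.)

Final answer: 360/s^7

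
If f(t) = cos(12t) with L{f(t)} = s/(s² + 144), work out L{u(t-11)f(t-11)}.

Time shift theorem: L{u(t-a)f(t-a)} = e^(-as)F(s). Here a=11, F(s) = s/(s² + 144), so L{u(t-11)f(t-11)} = e^(-11s)·s/(s² + 144)

Final answer: e^(-11s)·s/(s² + 144)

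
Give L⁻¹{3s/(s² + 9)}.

This is the form c·s/(s² + a²) with a = 3, c = 3. L⁻¹ = 3·cos(3t)

Final answer: 3·cos(3t)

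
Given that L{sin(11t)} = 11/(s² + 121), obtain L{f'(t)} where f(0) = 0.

L{f'(t)} = s·F(s) - f(0) = s·11/(s² + 121) - 0 = 11s/(s² + 121)

Final answer: 11s/(s² + 121)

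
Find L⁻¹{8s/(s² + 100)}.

This is the form c·s/(s² + a²) with a = 10, c = 8. L⁻¹ = 8·cos(10t)

Final answer: 8·cos(10t)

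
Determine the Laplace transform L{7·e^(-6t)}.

L{e^(at)} = 1/(s-a), so L{e^(-6t)} = 1/(s+6). Then L{7·e^(-6t)} = 7/(s+6)

Final answer: 7/(s+6)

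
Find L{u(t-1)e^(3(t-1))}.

u(t-a)f(t-a) with f(t)=e^(3t). L{e^(3t)} = 1/(s-3). By time shift: e^(-s)/(s-3)

Final answer: e^(-s)/(s-3)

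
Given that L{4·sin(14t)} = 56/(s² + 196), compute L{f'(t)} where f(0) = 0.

L{f'(t)} = s·F(s) - f(0) = s·56/(s² + 196) - 0 = 56s/(s² + 196)

Final answer: 56s/(s² + 196)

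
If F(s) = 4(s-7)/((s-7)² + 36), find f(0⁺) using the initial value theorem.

f(0⁺) = lim_{s→∞} sF(s) = lim_{s→∞} 4s(s-7)/((s-7)² + 36) = 4

Final answer: 4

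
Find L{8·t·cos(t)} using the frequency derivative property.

L{cos(t)} = s/(s² + 1). Derivative: d/ds[s/(s² + 1)] = [(s² + 1) - s·2s]/(s² + 1)² = (1 - s²)/(s² + 1)². So L{t·cos(t)} = -F'(s) = (s² - 1)/(s² + 1)². Then L{8·t·cos(t)} = 8·(s² - 1)/(s² + 1)²

Final answer: 8·(s² - 1)/(s² + 1)²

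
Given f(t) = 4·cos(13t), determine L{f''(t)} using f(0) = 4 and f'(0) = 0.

F(s) = 4s/(s² + 169). L{f''(t)} = s²F(s) - sf(0) - f'(0) = 4s³/(s² + 169) - 4s = (4s³ - 4s(s² + 169))/(s² + 169) = -676s/(s² + 169)

Final answer: -676s/(s² + 169)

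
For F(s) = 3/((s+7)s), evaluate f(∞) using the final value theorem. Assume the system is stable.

f(∞) = lim_{s→0} sF(s) = lim_{s→0} 3/(s+7) = 3/7

Final answer: 3/7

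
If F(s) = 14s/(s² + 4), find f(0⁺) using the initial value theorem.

f(0⁺) = lim_{s→∞} s·14s/(s² + 4) = lim_{s→∞} 14s²/(s² + 4) = 14

Final answer: 14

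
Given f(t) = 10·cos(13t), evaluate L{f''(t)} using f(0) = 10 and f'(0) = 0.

F(s) = 10s/(s² + 169). L{f''(t)} = s²F(s) - sf(0) - f'(0) = 10s³/(s² + 169) - 10s = (10s³ - 10s(s² + 169))/(s² + 169) = -1690s/(s² + 169)

Final answer: -1690s/(s² + 169)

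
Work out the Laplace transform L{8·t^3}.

L{t^n} = n!/s^(n+1), so L{t^3} = 6/s^4. Then L{8·t^3} = 8·6/s^4 = 48/s^4

Final answer: 48/s^4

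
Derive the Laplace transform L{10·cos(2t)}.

L{cos(ωt)} = s/(s² + ω²), so L{cos(2t)} = s/(s² + 4). Then L{10·cos(2t)} = 10·s/(s² + 4) = 10s/(s² + 4)

Final answer: 10s/(s² + 4)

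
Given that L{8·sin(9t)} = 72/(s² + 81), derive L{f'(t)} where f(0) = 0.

L{f'(t)} = s·F(s) - f(0) = s·72/(s² + 81) - 0 = 72s/(s² + 81)

Final answer: 72s/(s² + 81)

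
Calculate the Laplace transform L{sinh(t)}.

L{sinh(ωt)} = ω/(s² - ω²), so L{sinh(t)} = 1/(s² - 1)

Final answer: 1/(s² - 1)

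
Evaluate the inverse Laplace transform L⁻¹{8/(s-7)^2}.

L⁻¹{n!/(s-a)^(n+1)} = t^n·e^(at) with n=1, a=7. So L⁻¹{1/(s-7)^2} = t·e^(7t), and L⁻¹{8/(s-7)^2} = (8/1)·t·e^(7t) = 8·t·e^(7t)

Final answer: 8·t·e^(7t)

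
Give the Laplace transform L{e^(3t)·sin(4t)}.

L{e^(at)·sin(ωt)} = ω/((s-a)² + ω²), so L{e^(3t)·sin(4t)} = 4/((s-3)² + 16)

Final answer: 4/((s-3)² + 16)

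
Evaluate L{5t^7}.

L{t^n} = n!/s^(n+1). So L{5t^7} = 5·7!/s^8 = 25200/s^8

Final answer: 25200/s^8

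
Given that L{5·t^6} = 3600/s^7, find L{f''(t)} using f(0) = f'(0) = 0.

L{f''(t)} = s²F(s) - sf(0) - f'(0) = s²·3600/s^7 - 0 - 0 = 3600/s^5

Final answer: 3600/s^5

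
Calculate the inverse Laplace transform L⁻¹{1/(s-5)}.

L⁻¹{1/(s-a)} = e^(at), so L⁻¹{1/(s-5)} = e^(5t)

Final answer: e^(5t)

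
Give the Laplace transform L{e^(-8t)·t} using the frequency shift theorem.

L{e^(at)·t^n} = n!/(s-a)^(n+1), so L{e^(-8t)·t} = 1/(s+8)^2

Final answer: 1/(s+8)^2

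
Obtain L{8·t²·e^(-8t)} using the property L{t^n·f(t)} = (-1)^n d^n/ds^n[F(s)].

L{e^(-8t)} = 1/(s+8). d/ds[1/(s+8)] = -1/(s+8)². d²/ds²[1/(s+8)] = 2/(s+8)³. So L{t²·e^(-8t)} = (-1)² · 2/(s+8)³ = 2/(s+8)³. Then L{8·t²·e^(-8t)} = 8·2/(s+8)³ = 16/(s+8)³

Final answer: 16/(s+8)³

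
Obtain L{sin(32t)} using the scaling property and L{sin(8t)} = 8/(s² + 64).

Using L{f(at)} = (1/a)F(s/a) with a=4: L{sin(32t)} = (1/4) · 8/((s/4)² + 64) = (1/4) · 8·16/(s² + 1024) = 32/(s² + 1024)

Final answer: 32/(s² + 1024)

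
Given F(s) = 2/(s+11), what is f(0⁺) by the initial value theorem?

f(0⁺) = lim_{s→∞} s·2/(s+11) = lim_{s→∞} 2s/(s+11) = 2

Final answer: 2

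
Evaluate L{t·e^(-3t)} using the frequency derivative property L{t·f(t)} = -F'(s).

L{e^(-3t)} = 1/(s+3). By frequency derivative: L{t·e^(-3t)} = -d/ds[1/(s+3)] = -(-1)/(s+3)² = 1/(s+3)²

Final answer: 1/(s+3)²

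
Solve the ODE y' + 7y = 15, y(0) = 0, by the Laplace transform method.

sY + 7Y = 15/s. Y = 15/(s(s+7)). Partial fractions: Y = 15/7/s - 15/7/(s+7)

Final answer: y(t) = 15/7(1 - e^(-7t))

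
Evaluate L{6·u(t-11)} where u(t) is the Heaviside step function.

L{u(t-a)} = e^(-as)/s. Here a=11, so L{u(t-11)} = e^(-11s)/s, and L{6·u(t-11)} = 6·e^(-11s)/s

Final answer: 6·e^(-11s)/s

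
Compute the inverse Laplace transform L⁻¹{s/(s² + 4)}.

L⁻¹{s/(s² + 4)} = cos(2t)

Final answer: cos(2t)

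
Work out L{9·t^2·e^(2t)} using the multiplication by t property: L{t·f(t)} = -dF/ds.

Using L{t^n·e^(at)} = n!/(s-a)^(n+1), L{t^2·e^(2t)} = 2/(s-2)^3, so L{9·t^2·e^(2t)} = 9·2/(s-2)^3 = 18/(s-2)^3

Final answer: 18/(s-2)^3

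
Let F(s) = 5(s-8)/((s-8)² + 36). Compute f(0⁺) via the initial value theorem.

f(0⁺) = lim_{s→∞} sF(s) = lim_{s→∞} 5s(s-8)/((s-8)² + 36) = 5

Final answer: 5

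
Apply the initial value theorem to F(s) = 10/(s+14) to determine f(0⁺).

f(0⁺) = lim_{s→∞} s·10/(s+14) = lim_{s→∞} 10s/(s+14) = 10

Final answer: 10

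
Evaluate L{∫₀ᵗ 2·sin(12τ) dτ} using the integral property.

L{∫₀ᵗ f(τ)dτ} = F(s)/s with F(s) = 24/(s² + 144), so the result is (24/(s² + 144))/s = 24/(s(s² + 144))

Final answer: 24/(s(s² + 144))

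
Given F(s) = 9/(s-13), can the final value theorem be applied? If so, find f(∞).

sF(s) = 9s/(s-13) has a pole at s = 13 in the right half-plane. Theorem does NOT apply (unstable system; f(t) = 9·e^(13t) grows without bound).

Final answer: Not applicable (unstable)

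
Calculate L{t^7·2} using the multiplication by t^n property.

L{2} = 2/s. d^1/ds^1[1/s] = -1/s². d^2/ds^2[1/s] = 2/s^3. d^3/ds^3[1/s] = -6/s^4. d^4/ds^4[1/s] = 24/s^5. d^5/ds^5[1/s] = -120/s^6. d^6/ds^6[1/s] = 720/s^7. d^7/ds^7[1/s] = -5040/s^8. So L{t^7} = (-1)^{7}·-5040/s^8 = 5040/s^8. Then L{t^7·2} = 2·5040/s^8 = 10080/s^8

Final answer: 10080/s^8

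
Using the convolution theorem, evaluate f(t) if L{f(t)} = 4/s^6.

4/s^6 = (4/s)·(1/s^5) = L{4}·L{t^4/24}. By convolution, f(t) = 4*t^4/24 = ∫₀ᵗ 4·τ^4/24 dτ = 4·t^5/120

Final answer: 4·t^5/120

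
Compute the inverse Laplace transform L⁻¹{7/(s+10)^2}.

L⁻¹{n!/(s-a)^(n+1)} = t^n·e^(at) with n=1, a=-10. So L⁻¹{1/(s+10)^2} = t·e^(-10t), and L⁻¹{7/(s+10)^2} = (7/1)·t·e^(-10t) = 7·t·e^(-10t)

Final answer: 7·t·e^(-10t)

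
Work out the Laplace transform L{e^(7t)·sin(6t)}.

L{e^(at)·sin(ωt)} = ω/((s-a)² + ω²), so L{e^(7t)·sin(6t)} = 6/((s-7)² + 36)

Final answer: 6/((s-7)² + 36)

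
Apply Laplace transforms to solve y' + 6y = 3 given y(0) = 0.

sY + 6Y = 3/s. Y = 3/(s(s+6)). Partial fractions: Y = 1/2/s - 1/2/(s+6)

Final answer: y(t) = 1/2(1 - e^(-6t))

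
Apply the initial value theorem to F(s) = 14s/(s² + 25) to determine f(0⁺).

f(0⁺) = lim_{s→∞} s·14s/(s² + 25) = lim_{s→∞} 14s²/(s² + 25) = 14

Final answer: 14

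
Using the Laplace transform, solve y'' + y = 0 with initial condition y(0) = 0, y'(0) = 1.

L{y''} + 1L{y} = 0. s²Y - 0 - 1 + Y = 0. Y(s² + 1) = 1. Y = (1)/(s² + 1). Inverting: y(t) = sin(t)

Final answer: y(t) = sin(t)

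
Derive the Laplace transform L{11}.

L{11} = 11 · L{1} = 11/s

Final answer: 11/s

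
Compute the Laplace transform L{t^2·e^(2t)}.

L{t^n·e^(at)} = n!/(s-a)^(n+1), so L{t^2·e^(2t)} = 2/(s-2)^3

Final answer: 2/(s-2)^3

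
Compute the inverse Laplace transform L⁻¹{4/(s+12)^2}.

L⁻¹{n!/(s-a)^(n+1)} = t^n·e^(at) with n=1, a=-12. So L⁻¹{1/(s+12)^2} = t·e^(-12t), and L⁻¹{4/(s+12)^2} = (4/1)·t·e^(-12t) = 4·t·e^(-12t)

Final answer: 4·t·e^(-12t)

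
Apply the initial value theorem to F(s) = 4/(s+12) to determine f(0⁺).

f(0⁺) = lim_{s→∞} s·4/(s+12) = lim_{s→∞} 4s/(s+12) = 4

Final answer: 4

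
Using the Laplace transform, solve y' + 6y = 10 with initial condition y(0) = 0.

sY + 6Y = 10/s. Y = 10/(s(s+6)). Partial fractions: Y = 5/3/s - 5/3/(s+6)

Final answer: y(t) = 5/3(1 - e^(-6t))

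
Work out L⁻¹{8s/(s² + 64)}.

This is the form c·s/(s² + a²) with a = 8, c = 8. L⁻¹ = 8·cos(8t)

Final answer: 8·cos(8t)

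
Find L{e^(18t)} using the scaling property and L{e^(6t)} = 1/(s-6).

Using L{f(at)} = (1/a)F(s/a) with a=3 and f(t) = e^(6t): L{e^(18t)} = (1/3) · 1/((s/3)-6) = (1/3) · 3/(s-18) = 1/(s-18)

Final answer: 1/(s-18)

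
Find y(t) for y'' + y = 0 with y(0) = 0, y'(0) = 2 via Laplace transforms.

L{y''} + 1L{y} = 0. s²Y - 0 - 2 + Y = 0. Y(s² + 1) = 2. Y = (2)/(s² + 1). Inverting: y(t) = 2sin(t)

Final answer: y(t) = 2sin(t)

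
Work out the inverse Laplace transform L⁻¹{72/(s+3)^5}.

L⁻¹{n!/(s-a)^(n+1)} = t^n·e^(at) with n=4, a=-3. So L⁻¹{24/(s+3)^5} = t^4·e^(-3t), and L⁻¹{72/(s+3)^5} = (72/24)·t^4·e^(-3t) = 3·t^4·e^(-3t)

Final answer: 3·t^4·e^(-3t)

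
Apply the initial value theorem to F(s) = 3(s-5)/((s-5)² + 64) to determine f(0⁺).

f(0⁺) = lim_{s→∞} sF(s) = lim_{s→∞} 3s(s-5)/((s-5)² + 64) = 3

Final answer: 3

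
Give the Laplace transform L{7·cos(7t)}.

L{cos(ωt)} = s/(s² + ω²), so L{cos(7t)} = s/(s² + 49). Then L{7·cos(7t)} = 7·s/(s² + 49) = 7s/(s² + 49)

Final answer: 7s/(s² + 49)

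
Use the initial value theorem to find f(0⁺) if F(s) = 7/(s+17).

f(0⁺) = lim_{s→∞} s·7/(s+17) = lim_{s→∞} 7s/(s+17) = 7

Final answer: 7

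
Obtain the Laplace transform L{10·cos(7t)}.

L{cos(ωt)} = s/(s² + ω²), so L{cos(7t)} = s/(s² + 49). Then L{10·cos(7t)} = 10·s/(s² + 49) = 10s/(s² + 49)

Final answer: 10s/(s² + 49)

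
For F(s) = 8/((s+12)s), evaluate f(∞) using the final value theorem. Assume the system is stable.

f(∞) = lim_{s→0} sF(s) = lim_{s→0} 8/(s+12) = 2/3

Final answer: 2/3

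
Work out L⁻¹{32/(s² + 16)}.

This is the form c·a/(s² + a²) with a = 4, c = 8. L⁻¹ = 8·sin(4t)

Final answer: 8·sin(4t)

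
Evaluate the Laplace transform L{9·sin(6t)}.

L{sin(ωt)} = ω/(s² + ω²), so L{sin(6t)} = 6/(s² + 36). Then L{9·sin(6t)} = 9·6/(s² + 36) = 54/(s² + 36)

Final answer: 54/(s² + 36)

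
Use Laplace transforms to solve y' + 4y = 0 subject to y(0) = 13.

L{y'} + 4L{y} = 0. sY - 13 + 4Y = 0. Y(s+4) = 13. Y = 13/(s+4)

Final answer: y(t) = 13e^(-4t)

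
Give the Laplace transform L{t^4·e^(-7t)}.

L{t^n·e^(at)} = n!/(s-a)^(n+1), so L{t^4·e^(-7t)} = 24/(s+7)^5

Final answer: 24/(s+7)^5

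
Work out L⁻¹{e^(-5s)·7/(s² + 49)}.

L⁻¹{7/(s² + 49)} = sin(7t). By the time shift theorem, L⁻¹{e^(-as)F(s)} = u(t-a)f(t-a) with a=5, so L⁻¹{e^(-5s)·7/(s² + 49)} = u(t-5)·sin(7(t-5))

Final answer: u(t-5)·sin(7(t-5))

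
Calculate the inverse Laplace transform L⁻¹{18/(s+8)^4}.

L⁻¹{n!/(s-a)^(n+1)} = t^n·e^(at) with n=3, a=-8. So L⁻¹{6/(s+8)^4} = t^3·e^(-8t), and L⁻¹{18/(s+8)^4} = (18/6)·t^3·e^(-8t) = 3·t^3·e^(-8t)

Final answer: 3·t^3·e^(-8t)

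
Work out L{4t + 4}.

L{4t + 4} = 4·L{t} + 4·L{1} = 4/s² + 4/s

Final answer: 4/s² + 4/s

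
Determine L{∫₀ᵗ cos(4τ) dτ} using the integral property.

L{∫₀ᵗ f(τ)dτ} = F(s)/s with F(s) = s/(s² + 16), so the result is (s/(s² + 16))/s = 1/(s² + 16)

Final answer: 1/(s² + 16)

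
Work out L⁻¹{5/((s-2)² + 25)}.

Form: b/((s-a)² + b²) → e^(at)sin(bt). With a=2, b=5

Final answer: e^(2t)·sin(5t)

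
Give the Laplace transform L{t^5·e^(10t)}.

L{t^n·e^(at)} = n!/(s-a)^(n+1), so L{t^5·e^(10t)} = 120/(s-10)^6

Final answer: 120/(s-10)^6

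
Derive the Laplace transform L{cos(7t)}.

L{cos(ωt)} = s/(s² + ω²), so L{cos(7t)} = s/(s² + 49)

Final answer: s/(s² + 49)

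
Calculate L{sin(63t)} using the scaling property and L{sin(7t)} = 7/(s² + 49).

Using L{f(at)} = (1/a)F(s/a) with a=9: L{sin(63t)} = (1/9) · 7/((s/9)² + 49) = (1/9) · 7·81/(s² + 3969) = 63/(s² + 3969)

Final answer: 63/(s² + 3969)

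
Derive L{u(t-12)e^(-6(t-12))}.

u(t-a)f(t-a) with f(t)=e^(-6t). L{e^(-6t)} = 1/(s+6). By time shift: e^(-12s)/(s+6)

Final answer: e^(-12s)/(s+6)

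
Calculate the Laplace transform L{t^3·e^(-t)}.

L{t^n·e^(at)} = n!/(s-a)^(n+1), so L{t^3·e^(-t)} = 6/(s+1)^4

Final answer: 6/(s+1)^4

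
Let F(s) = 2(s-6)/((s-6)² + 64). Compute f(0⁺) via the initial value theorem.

f(0⁺) = lim_{s→∞} sF(s) = lim_{s→∞} 2s(s-6)/((s-6)² + 64) = 2

Final answer: 2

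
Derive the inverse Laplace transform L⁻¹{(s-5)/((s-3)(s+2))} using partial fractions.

Using partial fractions, f(t) = (-2e^(3t) + 7e^(-2t))/5

Final answer: (-2e^(3t) + 7e^(-2t))/5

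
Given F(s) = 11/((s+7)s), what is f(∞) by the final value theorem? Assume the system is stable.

f(∞) = lim_{s→0} sF(s) = lim_{s→0} 11/(s+7) = 11/7

Final answer: 11/7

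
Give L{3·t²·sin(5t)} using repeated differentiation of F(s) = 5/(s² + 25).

F(s) = 5/(s² + 25). F'(s) = -10s/(s² + 25)². F''(s) = -10(25 - 3s²)/(s² + 25)³ = (30s² - 250)/(s² + 25)³. So L{t²·sin(5t)} = (-1)² F''(s) = (30s² - 250)/(s² + 25)³. Then L{3·t²·sin(5t)} = 3·(30s² - 250)/(s² + 25)³ = (90s² - 750)/(s² + 25)³

Final answer: (90s² - 750)/(s² + 25)³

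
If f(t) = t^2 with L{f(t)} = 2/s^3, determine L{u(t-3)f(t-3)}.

Time shift theorem: L{u(t-a)f(t-a)} = e^(-as)F(s). Here a=3, F(s) = 2/s^3, so L{u(t-3)f(t-3)} = e^(-3s)·2/s^3

Final answer: e^(-3s)·2/s^3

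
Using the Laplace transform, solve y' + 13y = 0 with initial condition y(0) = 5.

L{y'} + 13L{y} = 0. sY - 5 + 13Y = 0. Y(s+13) = 5. Y = 5/(s+13)

Final answer: y(t) = 5e^(-13t)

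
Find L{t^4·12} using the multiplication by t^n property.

L{12} = 12/s. d^1/ds^1[1/s] = -1/s². d^2/ds^2[1/s] = 2/s^3. d^3/ds^3[1/s] = -6/s^4. d^4/ds^4[1/s] = 24/s^5. So L{t^4} = (-1)^{4}·24/s^5 = 24/s^5. Then L{t^4·12} = 12·24/s^5 = 288/s^5

Final answer: 288/s^5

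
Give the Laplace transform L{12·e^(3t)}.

L{e^(at)} = 1/(s-a), so L{e^(3t)} = 1/(s-3). Then L{12·e^(3t)} = 12/(s-3)

Final answer: 12/(s-3)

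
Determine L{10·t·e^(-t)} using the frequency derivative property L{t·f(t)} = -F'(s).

L{e^(-t)} = 1/(s+1). By frequency derivative: L{t·e^(-t)} = -d/ds[1/(s+1)] = -(-1)/(s+1)² = 1/(s+1)². Then L{10·t·e^(-t)} = 10·1/(s+1)² = 10/(s+1)²

Final answer: 10/(s+1)²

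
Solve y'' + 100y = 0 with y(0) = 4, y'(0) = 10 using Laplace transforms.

L{y''} + 100L{y} = 0. s²Y - 4s - 10 + 100Y = 0. Y(s² + 100) = 4s + 10. Y = (4s + 10)/(s² + 100). Inverting: y(t) = 4cos(10t) + sin(10t)

Final answer: y(t) = 4cos(10t) + sin(10t)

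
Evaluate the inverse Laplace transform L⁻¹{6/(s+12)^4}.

L⁻¹{n!/(s-a)^(n+1)} = t^n·e^(at) with n=3, a=-12. So L⁻¹{6/(s+12)^4} = t^3·e^(-12t)

Final answer: t^3·e^(-12t)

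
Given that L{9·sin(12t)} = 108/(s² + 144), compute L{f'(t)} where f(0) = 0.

L{f'(t)} = s·F(s) - f(0) = s·108/(s² + 144) - 0 = 108s/(s² + 144)

Final answer: 108s/(s² + 144)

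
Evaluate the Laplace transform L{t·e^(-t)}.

L{t^n·e^(at)} = n!/(s-a)^(n+1), so L{t·e^(-t)} = 1/(s+1)^2

Final answer: 1/(s+1)^2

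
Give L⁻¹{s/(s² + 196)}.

This is the form c·s/(s² + a²) with a = 14. L⁻¹ = cos(14t)

Final answer: cos(14t)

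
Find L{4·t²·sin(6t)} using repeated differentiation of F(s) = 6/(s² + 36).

F(s) = 6/(s² + 36). F'(s) = -12s/(s² + 36)². F''(s) = -12(36 - 3s²)/(s² + 36)³ = (36s² - 432)/(s² + 36)³. So L{t²·sin(6t)} = (-1)² F''(s) = (36s² - 432)/(s² + 36)³. Then L{4·t²·sin(6t)} = 4·(36s² - 432)/(s² + 36)³ = (144s² - 1728)/(s² + 36)³

Final answer: (144s² - 1728)/(s² + 36)³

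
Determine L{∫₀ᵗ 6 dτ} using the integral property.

L{∫₀ᵗ f(τ)dτ} = F(s)/s with f(t) = 6. F(s) = 6/s, so L{∫₀ᵗ 6 dτ} = (6/s)/s = 6/s². (Check: ∫₀ᵗ 6 dτ = 6t.)

Final answer: 6/s²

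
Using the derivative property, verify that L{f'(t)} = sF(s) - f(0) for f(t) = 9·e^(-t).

f'(t) = -9e^(-t). Direct: L{f'(t)} = -9/(s+1). Property: s·9/(s+1) - 9 = (9s - 9(s+1))/(s+1) = -9/(s+1). ✓

Final answer: -9/(s+1)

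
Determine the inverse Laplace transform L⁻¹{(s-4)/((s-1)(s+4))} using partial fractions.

Using partial fractions, f(t) = (-3e^t + 8e^(-4t))/5

Final answer: (-3e^t + 8e^(-4t))/5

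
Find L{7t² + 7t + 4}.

L{7t² + 7t + 4} = 7·2/s³ + 7/s² + 4/s = 14/s³ + 7/s² + 4/s

Final answer: 14/s³ + 7/s² + 4/s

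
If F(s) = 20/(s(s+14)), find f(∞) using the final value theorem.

f(∞) = lim_{s→0} s·20/(s(s+14)) = lim_{s→0} 20/(s+14) = 20/14 = 10/7

Final answer: 10/7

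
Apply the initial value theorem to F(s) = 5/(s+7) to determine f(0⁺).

f(0⁺) = lim_{s→∞} s·5/(s+7) = lim_{s→∞} 5s/(s+7) = 5

Final answer: 5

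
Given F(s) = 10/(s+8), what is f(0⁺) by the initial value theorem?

f(0⁺) = lim_{s→∞} s·10/(s+8) = lim_{s→∞} 10s/(s+8) = 10

Final answer: 10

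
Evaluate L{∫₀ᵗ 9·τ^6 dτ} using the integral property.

L{∫₀ᵗ f(τ)dτ} = F(s)/s with f(t) = 9t^6. F(s) = 6480/s^7, so L{∫₀ᵗ 9·τ^6 dτ} = (6480/s^7)/s = 6480/s^8. (Check: ∫₀ᵗ 9·τ^6 dτ = 9t^7/7.)

Final answer: 6480/s^8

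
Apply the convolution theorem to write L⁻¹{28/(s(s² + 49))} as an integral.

28/(s(s² + 49)) = (1/s)·(28/(s² + 49)) = L{1}·L{4·sin(7t)}. So f(t) = 1*(4·sin(7t)) = ∫₀ᵗ 4·sin(7τ) dτ

Final answer: ∫₀ᵗ 4·sin(7τ) dτ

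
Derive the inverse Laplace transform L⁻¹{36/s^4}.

L⁻¹{n!/s^(n+1)} = t^n with n=3. So L⁻¹{6/s^4} = t^3, and L⁻¹{36/s^4} = (36/6)·t^3 = 6·t^3

Final answer: 6·t^3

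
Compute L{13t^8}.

L{t^n} = n!/s^(n+1). So L{13t^8} = 13·8!/s^9 = 524160/s^9

Final answer: 524160/s^9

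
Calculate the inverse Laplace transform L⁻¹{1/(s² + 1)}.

L⁻¹{1/(s² + 1)} = sin(t)

Final answer: sin(t)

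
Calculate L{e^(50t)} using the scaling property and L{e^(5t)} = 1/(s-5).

Using L{f(at)} = (1/a)F(s/a) with a=10 and f(t) = e^(5t): L{e^(50t)} = (1/10) · 1/((s/10)-5) = (1/10) · 10/(s-50) = 1/(s-50)

Final answer: 1/(s-50)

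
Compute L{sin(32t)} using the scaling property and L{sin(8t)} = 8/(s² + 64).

Using L{f(at)} = (1/a)F(s/a) with a=4: L{sin(32t)} = (1/4) · 8/((s/4)² + 64) = (1/4) · 8·16/(s² + 1024) = 32/(s² + 1024)

Final answer: 32/(s² + 1024)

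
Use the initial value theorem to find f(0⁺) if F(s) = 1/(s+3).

f(0⁺) = lim_{s→∞} s·1/(s+3) = lim_{s→∞} s/(s+3) = 1

Final answer: 1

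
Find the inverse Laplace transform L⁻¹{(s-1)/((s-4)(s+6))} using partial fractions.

Using partial fractions, f(t) = (3e^(4t) + 7e^(-6t))/10

Final answer: (3e^(4t) + 7e^(-6t))/10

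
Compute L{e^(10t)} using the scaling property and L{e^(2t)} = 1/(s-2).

Using L{f(at)} = (1/a)F(s/a) with a=5 and f(t) = e^(2t): L{e^(10t)} = (1/5) · 1/((s/5)-2) = (1/5) · 5/(s-10) = 1/(s-10)

Final answer: 1/(s-10)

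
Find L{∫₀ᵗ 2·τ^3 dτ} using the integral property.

L{∫₀ᵗ f(τ)dτ} = F(s)/s with f(t) = 2t^3. F(s) = 12/s^4, so L{∫₀ᵗ 2·τ^3 dτ} = (12/s^4)/s = 12/s^5. (Check: ∫₀ᵗ 2·τ^3 dτ = 2t^4/4.)

Final answer: 12/s^5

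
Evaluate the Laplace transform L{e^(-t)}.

L{e^(at)} = 1/(s-a), so L{e^(-t)} = 1/(s+1)

Final answer: 1/(s+1)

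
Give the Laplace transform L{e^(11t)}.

L{e^(at)} = 1/(s-a), so L{e^(11t)} = 1/(s-11)

Final answer: 1/(s-11)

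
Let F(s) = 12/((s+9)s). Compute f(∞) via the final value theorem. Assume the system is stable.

f(∞) = lim_{s→0} sF(s) = lim_{s→0} 12/(s+9) = 4/3

Final answer: 4/3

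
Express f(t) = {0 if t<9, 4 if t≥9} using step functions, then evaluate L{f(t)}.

f(t) = 4·u(t-9). L{u(t-9)} = e^(-9s)/s, so L{f(t)} = 4·e^(-9s)/s

Final answer: 4·e^(-9s)/s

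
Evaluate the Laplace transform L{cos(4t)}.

L{cos(ωt)} = s/(s² + ω²), so L{cos(4t)} = s/(s² + 16)

Final answer: s/(s² + 16)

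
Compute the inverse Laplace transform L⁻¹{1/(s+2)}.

L⁻¹{1/(s-a)} = e^(at), so L⁻¹{1/(s+2)} = e^(-2t)

Final answer: e^(-2t)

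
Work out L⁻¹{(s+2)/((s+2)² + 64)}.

Using frequency shift: L⁻¹{(s-a)/((s-a)² + b²)} = e^(at)cos(bt). Here a=-2, b=8

Final answer: e^(-2t)·cos(8t)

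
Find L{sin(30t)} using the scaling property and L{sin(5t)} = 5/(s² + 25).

Using L{f(at)} = (1/a)F(s/a) with a=6: L{sin(30t)} = (1/6) · 5/((s/6)² + 25) = (1/6) · 5·36/(s² + 900) = 30/(s² + 900)

Final answer: 30/(s² + 900)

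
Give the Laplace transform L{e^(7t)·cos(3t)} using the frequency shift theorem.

Frequency shift: L{e^(at)f(t)} = F(s-a). L{e^(7t)·cos(3t)} = (s-7)/((s-7)² + 9)

Final answer: (s-7)/((s-7)² + 9)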